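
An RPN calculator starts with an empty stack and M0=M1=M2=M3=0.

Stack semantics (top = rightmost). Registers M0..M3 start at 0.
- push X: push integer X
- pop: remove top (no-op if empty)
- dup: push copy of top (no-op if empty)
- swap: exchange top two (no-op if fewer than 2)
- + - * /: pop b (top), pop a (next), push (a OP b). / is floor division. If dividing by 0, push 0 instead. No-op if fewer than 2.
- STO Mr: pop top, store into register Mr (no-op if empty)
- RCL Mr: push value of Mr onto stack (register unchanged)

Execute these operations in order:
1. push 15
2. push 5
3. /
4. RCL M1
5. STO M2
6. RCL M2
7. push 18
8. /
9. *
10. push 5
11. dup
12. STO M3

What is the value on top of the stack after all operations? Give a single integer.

Answer: 5

Derivation:
After op 1 (push 15): stack=[15] mem=[0,0,0,0]
After op 2 (push 5): stack=[15,5] mem=[0,0,0,0]
After op 3 (/): stack=[3] mem=[0,0,0,0]
After op 4 (RCL M1): stack=[3,0] mem=[0,0,0,0]
After op 5 (STO M2): stack=[3] mem=[0,0,0,0]
After op 6 (RCL M2): stack=[3,0] mem=[0,0,0,0]
After op 7 (push 18): stack=[3,0,18] mem=[0,0,0,0]
After op 8 (/): stack=[3,0] mem=[0,0,0,0]
After op 9 (*): stack=[0] mem=[0,0,0,0]
After op 10 (push 5): stack=[0,5] mem=[0,0,0,0]
After op 11 (dup): stack=[0,5,5] mem=[0,0,0,0]
After op 12 (STO M3): stack=[0,5] mem=[0,0,0,5]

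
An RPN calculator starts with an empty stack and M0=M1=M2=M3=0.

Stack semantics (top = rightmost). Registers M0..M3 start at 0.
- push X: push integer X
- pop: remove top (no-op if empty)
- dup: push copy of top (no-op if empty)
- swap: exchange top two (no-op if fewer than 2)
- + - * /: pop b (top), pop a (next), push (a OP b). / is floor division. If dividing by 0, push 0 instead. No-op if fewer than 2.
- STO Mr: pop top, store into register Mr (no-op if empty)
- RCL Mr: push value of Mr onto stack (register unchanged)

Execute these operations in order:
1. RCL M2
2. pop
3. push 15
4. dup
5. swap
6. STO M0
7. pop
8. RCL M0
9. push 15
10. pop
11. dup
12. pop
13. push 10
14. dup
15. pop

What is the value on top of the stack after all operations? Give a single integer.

Answer: 10

Derivation:
After op 1 (RCL M2): stack=[0] mem=[0,0,0,0]
After op 2 (pop): stack=[empty] mem=[0,0,0,0]
After op 3 (push 15): stack=[15] mem=[0,0,0,0]
After op 4 (dup): stack=[15,15] mem=[0,0,0,0]
After op 5 (swap): stack=[15,15] mem=[0,0,0,0]
After op 6 (STO M0): stack=[15] mem=[15,0,0,0]
After op 7 (pop): stack=[empty] mem=[15,0,0,0]
After op 8 (RCL M0): stack=[15] mem=[15,0,0,0]
After op 9 (push 15): stack=[15,15] mem=[15,0,0,0]
After op 10 (pop): stack=[15] mem=[15,0,0,0]
After op 11 (dup): stack=[15,15] mem=[15,0,0,0]
After op 12 (pop): stack=[15] mem=[15,0,0,0]
After op 13 (push 10): stack=[15,10] mem=[15,0,0,0]
After op 14 (dup): stack=[15,10,10] mem=[15,0,0,0]
After op 15 (pop): stack=[15,10] mem=[15,0,0,0]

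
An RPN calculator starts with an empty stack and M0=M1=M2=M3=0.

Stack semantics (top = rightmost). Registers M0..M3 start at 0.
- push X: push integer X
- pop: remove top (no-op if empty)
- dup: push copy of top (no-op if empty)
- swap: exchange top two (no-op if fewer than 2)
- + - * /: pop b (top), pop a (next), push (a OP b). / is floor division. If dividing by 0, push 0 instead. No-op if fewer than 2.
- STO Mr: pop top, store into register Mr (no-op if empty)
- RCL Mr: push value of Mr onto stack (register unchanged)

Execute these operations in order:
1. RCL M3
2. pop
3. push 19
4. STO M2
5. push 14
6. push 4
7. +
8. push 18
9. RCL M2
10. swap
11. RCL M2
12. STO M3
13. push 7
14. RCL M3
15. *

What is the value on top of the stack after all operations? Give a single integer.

After op 1 (RCL M3): stack=[0] mem=[0,0,0,0]
After op 2 (pop): stack=[empty] mem=[0,0,0,0]
After op 3 (push 19): stack=[19] mem=[0,0,0,0]
After op 4 (STO M2): stack=[empty] mem=[0,0,19,0]
After op 5 (push 14): stack=[14] mem=[0,0,19,0]
After op 6 (push 4): stack=[14,4] mem=[0,0,19,0]
After op 7 (+): stack=[18] mem=[0,0,19,0]
After op 8 (push 18): stack=[18,18] mem=[0,0,19,0]
After op 9 (RCL M2): stack=[18,18,19] mem=[0,0,19,0]
After op 10 (swap): stack=[18,19,18] mem=[0,0,19,0]
After op 11 (RCL M2): stack=[18,19,18,19] mem=[0,0,19,0]
After op 12 (STO M3): stack=[18,19,18] mem=[0,0,19,19]
After op 13 (push 7): stack=[18,19,18,7] mem=[0,0,19,19]
After op 14 (RCL M3): stack=[18,19,18,7,19] mem=[0,0,19,19]
After op 15 (*): stack=[18,19,18,133] mem=[0,0,19,19]

Answer: 133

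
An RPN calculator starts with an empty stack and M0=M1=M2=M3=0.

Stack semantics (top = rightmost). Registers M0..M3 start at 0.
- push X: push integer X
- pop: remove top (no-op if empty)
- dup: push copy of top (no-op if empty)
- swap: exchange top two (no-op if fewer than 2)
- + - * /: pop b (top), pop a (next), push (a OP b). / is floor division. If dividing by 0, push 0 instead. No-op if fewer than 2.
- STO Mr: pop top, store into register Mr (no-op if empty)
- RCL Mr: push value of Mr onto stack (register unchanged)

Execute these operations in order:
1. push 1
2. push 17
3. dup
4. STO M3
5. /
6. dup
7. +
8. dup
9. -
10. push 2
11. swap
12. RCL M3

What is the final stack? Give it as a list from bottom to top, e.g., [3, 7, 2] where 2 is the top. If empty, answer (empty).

After op 1 (push 1): stack=[1] mem=[0,0,0,0]
After op 2 (push 17): stack=[1,17] mem=[0,0,0,0]
After op 3 (dup): stack=[1,17,17] mem=[0,0,0,0]
After op 4 (STO M3): stack=[1,17] mem=[0,0,0,17]
After op 5 (/): stack=[0] mem=[0,0,0,17]
After op 6 (dup): stack=[0,0] mem=[0,0,0,17]
After op 7 (+): stack=[0] mem=[0,0,0,17]
After op 8 (dup): stack=[0,0] mem=[0,0,0,17]
After op 9 (-): stack=[0] mem=[0,0,0,17]
After op 10 (push 2): stack=[0,2] mem=[0,0,0,17]
After op 11 (swap): stack=[2,0] mem=[0,0,0,17]
After op 12 (RCL M3): stack=[2,0,17] mem=[0,0,0,17]

Answer: [2, 0, 17]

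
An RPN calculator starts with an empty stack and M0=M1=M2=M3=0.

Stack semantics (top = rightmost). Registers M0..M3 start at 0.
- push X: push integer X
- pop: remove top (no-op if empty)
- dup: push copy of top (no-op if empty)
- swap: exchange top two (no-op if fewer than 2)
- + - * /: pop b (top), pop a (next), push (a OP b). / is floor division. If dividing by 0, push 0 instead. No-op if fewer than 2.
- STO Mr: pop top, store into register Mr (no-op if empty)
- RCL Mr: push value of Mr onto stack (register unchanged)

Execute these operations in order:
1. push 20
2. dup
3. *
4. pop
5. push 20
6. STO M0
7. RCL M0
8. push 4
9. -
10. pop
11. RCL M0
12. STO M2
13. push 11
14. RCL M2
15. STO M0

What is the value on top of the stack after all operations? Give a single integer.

After op 1 (push 20): stack=[20] mem=[0,0,0,0]
After op 2 (dup): stack=[20,20] mem=[0,0,0,0]
After op 3 (*): stack=[400] mem=[0,0,0,0]
After op 4 (pop): stack=[empty] mem=[0,0,0,0]
After op 5 (push 20): stack=[20] mem=[0,0,0,0]
After op 6 (STO M0): stack=[empty] mem=[20,0,0,0]
After op 7 (RCL M0): stack=[20] mem=[20,0,0,0]
After op 8 (push 4): stack=[20,4] mem=[20,0,0,0]
After op 9 (-): stack=[16] mem=[20,0,0,0]
After op 10 (pop): stack=[empty] mem=[20,0,0,0]
After op 11 (RCL M0): stack=[20] mem=[20,0,0,0]
After op 12 (STO M2): stack=[empty] mem=[20,0,20,0]
After op 13 (push 11): stack=[11] mem=[20,0,20,0]
After op 14 (RCL M2): stack=[11,20] mem=[20,0,20,0]
After op 15 (STO M0): stack=[11] mem=[20,0,20,0]

Answer: 11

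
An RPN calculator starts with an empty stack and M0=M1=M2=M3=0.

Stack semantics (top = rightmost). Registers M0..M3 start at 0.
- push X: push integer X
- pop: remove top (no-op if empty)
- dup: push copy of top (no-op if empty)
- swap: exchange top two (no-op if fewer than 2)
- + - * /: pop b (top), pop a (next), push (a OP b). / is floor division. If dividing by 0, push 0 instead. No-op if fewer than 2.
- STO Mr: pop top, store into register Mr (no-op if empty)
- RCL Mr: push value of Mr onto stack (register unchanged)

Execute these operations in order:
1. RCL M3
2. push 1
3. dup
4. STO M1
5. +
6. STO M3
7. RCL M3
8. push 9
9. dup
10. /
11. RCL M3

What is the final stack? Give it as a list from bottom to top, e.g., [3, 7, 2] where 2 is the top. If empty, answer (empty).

Answer: [1, 1, 1]

Derivation:
After op 1 (RCL M3): stack=[0] mem=[0,0,0,0]
After op 2 (push 1): stack=[0,1] mem=[0,0,0,0]
After op 3 (dup): stack=[0,1,1] mem=[0,0,0,0]
After op 4 (STO M1): stack=[0,1] mem=[0,1,0,0]
After op 5 (+): stack=[1] mem=[0,1,0,0]
After op 6 (STO M3): stack=[empty] mem=[0,1,0,1]
After op 7 (RCL M3): stack=[1] mem=[0,1,0,1]
After op 8 (push 9): stack=[1,9] mem=[0,1,0,1]
After op 9 (dup): stack=[1,9,9] mem=[0,1,0,1]
After op 10 (/): stack=[1,1] mem=[0,1,0,1]
After op 11 (RCL M3): stack=[1,1,1] mem=[0,1,0,1]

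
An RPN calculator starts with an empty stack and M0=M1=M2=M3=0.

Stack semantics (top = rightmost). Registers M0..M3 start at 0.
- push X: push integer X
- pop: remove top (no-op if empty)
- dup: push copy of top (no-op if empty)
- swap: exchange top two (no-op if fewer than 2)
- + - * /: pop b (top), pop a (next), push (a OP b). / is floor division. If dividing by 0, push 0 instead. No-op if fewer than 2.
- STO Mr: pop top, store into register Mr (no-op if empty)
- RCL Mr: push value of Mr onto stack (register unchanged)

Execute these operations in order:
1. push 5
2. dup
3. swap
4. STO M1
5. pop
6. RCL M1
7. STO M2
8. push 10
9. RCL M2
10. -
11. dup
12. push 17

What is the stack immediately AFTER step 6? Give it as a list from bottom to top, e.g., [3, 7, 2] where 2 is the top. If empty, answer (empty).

After op 1 (push 5): stack=[5] mem=[0,0,0,0]
After op 2 (dup): stack=[5,5] mem=[0,0,0,0]
After op 3 (swap): stack=[5,5] mem=[0,0,0,0]
After op 4 (STO M1): stack=[5] mem=[0,5,0,0]
After op 5 (pop): stack=[empty] mem=[0,5,0,0]
After op 6 (RCL M1): stack=[5] mem=[0,5,0,0]

[5]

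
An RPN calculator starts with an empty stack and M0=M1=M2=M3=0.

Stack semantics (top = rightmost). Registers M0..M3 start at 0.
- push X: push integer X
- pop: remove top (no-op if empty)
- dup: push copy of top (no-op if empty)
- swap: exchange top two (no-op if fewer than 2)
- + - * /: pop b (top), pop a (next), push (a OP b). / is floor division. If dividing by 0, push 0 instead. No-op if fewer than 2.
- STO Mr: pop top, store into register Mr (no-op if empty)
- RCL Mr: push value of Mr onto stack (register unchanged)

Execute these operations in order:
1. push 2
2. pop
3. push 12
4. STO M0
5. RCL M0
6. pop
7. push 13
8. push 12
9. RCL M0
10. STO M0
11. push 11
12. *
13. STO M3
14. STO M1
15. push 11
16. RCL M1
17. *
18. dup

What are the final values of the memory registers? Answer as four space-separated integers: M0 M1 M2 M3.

Answer: 12 13 0 132

Derivation:
After op 1 (push 2): stack=[2] mem=[0,0,0,0]
After op 2 (pop): stack=[empty] mem=[0,0,0,0]
After op 3 (push 12): stack=[12] mem=[0,0,0,0]
After op 4 (STO M0): stack=[empty] mem=[12,0,0,0]
After op 5 (RCL M0): stack=[12] mem=[12,0,0,0]
After op 6 (pop): stack=[empty] mem=[12,0,0,0]
After op 7 (push 13): stack=[13] mem=[12,0,0,0]
After op 8 (push 12): stack=[13,12] mem=[12,0,0,0]
After op 9 (RCL M0): stack=[13,12,12] mem=[12,0,0,0]
After op 10 (STO M0): stack=[13,12] mem=[12,0,0,0]
After op 11 (push 11): stack=[13,12,11] mem=[12,0,0,0]
After op 12 (*): stack=[13,132] mem=[12,0,0,0]
After op 13 (STO M3): stack=[13] mem=[12,0,0,132]
After op 14 (STO M1): stack=[empty] mem=[12,13,0,132]
After op 15 (push 11): stack=[11] mem=[12,13,0,132]
After op 16 (RCL M1): stack=[11,13] mem=[12,13,0,132]
After op 17 (*): stack=[143] mem=[12,13,0,132]
After op 18 (dup): stack=[143,143] mem=[12,13,0,132]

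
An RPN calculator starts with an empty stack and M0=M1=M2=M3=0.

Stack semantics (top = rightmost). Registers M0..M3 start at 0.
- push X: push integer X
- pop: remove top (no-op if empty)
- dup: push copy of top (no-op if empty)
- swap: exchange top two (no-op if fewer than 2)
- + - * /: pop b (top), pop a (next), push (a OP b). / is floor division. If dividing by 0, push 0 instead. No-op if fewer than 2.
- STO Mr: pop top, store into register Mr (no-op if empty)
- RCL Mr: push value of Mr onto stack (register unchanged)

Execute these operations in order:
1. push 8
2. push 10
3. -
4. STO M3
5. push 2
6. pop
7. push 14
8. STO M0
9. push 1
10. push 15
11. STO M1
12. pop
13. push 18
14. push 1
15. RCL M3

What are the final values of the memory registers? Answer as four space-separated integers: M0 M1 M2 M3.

After op 1 (push 8): stack=[8] mem=[0,0,0,0]
After op 2 (push 10): stack=[8,10] mem=[0,0,0,0]
After op 3 (-): stack=[-2] mem=[0,0,0,0]
After op 4 (STO M3): stack=[empty] mem=[0,0,0,-2]
After op 5 (push 2): stack=[2] mem=[0,0,0,-2]
After op 6 (pop): stack=[empty] mem=[0,0,0,-2]
After op 7 (push 14): stack=[14] mem=[0,0,0,-2]
After op 8 (STO M0): stack=[empty] mem=[14,0,0,-2]
After op 9 (push 1): stack=[1] mem=[14,0,0,-2]
After op 10 (push 15): stack=[1,15] mem=[14,0,0,-2]
After op 11 (STO M1): stack=[1] mem=[14,15,0,-2]
After op 12 (pop): stack=[empty] mem=[14,15,0,-2]
After op 13 (push 18): stack=[18] mem=[14,15,0,-2]
After op 14 (push 1): stack=[18,1] mem=[14,15,0,-2]
After op 15 (RCL M3): stack=[18,1,-2] mem=[14,15,0,-2]

Answer: 14 15 0 -2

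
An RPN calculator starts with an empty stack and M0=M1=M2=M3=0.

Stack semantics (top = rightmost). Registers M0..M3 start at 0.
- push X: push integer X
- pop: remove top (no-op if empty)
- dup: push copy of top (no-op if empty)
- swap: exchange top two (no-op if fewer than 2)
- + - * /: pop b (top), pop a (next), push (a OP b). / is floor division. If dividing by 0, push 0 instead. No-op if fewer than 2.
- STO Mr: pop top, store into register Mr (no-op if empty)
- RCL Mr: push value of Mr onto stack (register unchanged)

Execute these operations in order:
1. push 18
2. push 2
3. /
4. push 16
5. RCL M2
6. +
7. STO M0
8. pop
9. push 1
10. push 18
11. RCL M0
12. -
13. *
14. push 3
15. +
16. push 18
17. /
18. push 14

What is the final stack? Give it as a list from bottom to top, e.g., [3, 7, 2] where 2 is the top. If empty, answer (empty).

Answer: [0, 14]

Derivation:
After op 1 (push 18): stack=[18] mem=[0,0,0,0]
After op 2 (push 2): stack=[18,2] mem=[0,0,0,0]
After op 3 (/): stack=[9] mem=[0,0,0,0]
After op 4 (push 16): stack=[9,16] mem=[0,0,0,0]
After op 5 (RCL M2): stack=[9,16,0] mem=[0,0,0,0]
After op 6 (+): stack=[9,16] mem=[0,0,0,0]
After op 7 (STO M0): stack=[9] mem=[16,0,0,0]
After op 8 (pop): stack=[empty] mem=[16,0,0,0]
After op 9 (push 1): stack=[1] mem=[16,0,0,0]
After op 10 (push 18): stack=[1,18] mem=[16,0,0,0]
After op 11 (RCL M0): stack=[1,18,16] mem=[16,0,0,0]
After op 12 (-): stack=[1,2] mem=[16,0,0,0]
After op 13 (*): stack=[2] mem=[16,0,0,0]
After op 14 (push 3): stack=[2,3] mem=[16,0,0,0]
After op 15 (+): stack=[5] mem=[16,0,0,0]
After op 16 (push 18): stack=[5,18] mem=[16,0,0,0]
After op 17 (/): stack=[0] mem=[16,0,0,0]
After op 18 (push 14): stack=[0,14] mem=[16,0,0,0]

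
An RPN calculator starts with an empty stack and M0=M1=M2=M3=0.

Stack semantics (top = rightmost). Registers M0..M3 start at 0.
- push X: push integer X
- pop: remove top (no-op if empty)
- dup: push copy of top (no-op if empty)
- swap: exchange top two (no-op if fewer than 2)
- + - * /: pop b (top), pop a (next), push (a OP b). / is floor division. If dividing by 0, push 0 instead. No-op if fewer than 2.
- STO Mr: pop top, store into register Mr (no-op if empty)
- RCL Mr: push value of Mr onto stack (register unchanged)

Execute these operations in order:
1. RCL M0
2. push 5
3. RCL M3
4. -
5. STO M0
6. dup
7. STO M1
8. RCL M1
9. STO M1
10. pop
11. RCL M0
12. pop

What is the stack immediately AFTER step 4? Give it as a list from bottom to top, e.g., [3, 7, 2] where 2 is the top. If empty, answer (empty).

After op 1 (RCL M0): stack=[0] mem=[0,0,0,0]
After op 2 (push 5): stack=[0,5] mem=[0,0,0,0]
After op 3 (RCL M3): stack=[0,5,0] mem=[0,0,0,0]
After op 4 (-): stack=[0,5] mem=[0,0,0,0]

[0, 5]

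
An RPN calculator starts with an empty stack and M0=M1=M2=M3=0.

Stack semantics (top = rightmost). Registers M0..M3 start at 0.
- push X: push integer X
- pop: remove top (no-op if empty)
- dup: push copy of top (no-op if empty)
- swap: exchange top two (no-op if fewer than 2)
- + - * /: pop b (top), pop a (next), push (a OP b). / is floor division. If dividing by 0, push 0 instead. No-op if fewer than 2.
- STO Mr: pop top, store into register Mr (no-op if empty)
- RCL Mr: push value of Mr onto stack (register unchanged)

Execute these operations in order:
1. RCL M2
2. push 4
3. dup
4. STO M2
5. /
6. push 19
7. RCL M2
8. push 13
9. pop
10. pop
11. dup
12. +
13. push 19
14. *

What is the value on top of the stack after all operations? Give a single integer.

Answer: 722

Derivation:
After op 1 (RCL M2): stack=[0] mem=[0,0,0,0]
After op 2 (push 4): stack=[0,4] mem=[0,0,0,0]
After op 3 (dup): stack=[0,4,4] mem=[0,0,0,0]
After op 4 (STO M2): stack=[0,4] mem=[0,0,4,0]
After op 5 (/): stack=[0] mem=[0,0,4,0]
After op 6 (push 19): stack=[0,19] mem=[0,0,4,0]
After op 7 (RCL M2): stack=[0,19,4] mem=[0,0,4,0]
After op 8 (push 13): stack=[0,19,4,13] mem=[0,0,4,0]
After op 9 (pop): stack=[0,19,4] mem=[0,0,4,0]
After op 10 (pop): stack=[0,19] mem=[0,0,4,0]
After op 11 (dup): stack=[0,19,19] mem=[0,0,4,0]
After op 12 (+): stack=[0,38] mem=[0,0,4,0]
After op 13 (push 19): stack=[0,38,19] mem=[0,0,4,0]
After op 14 (*): stack=[0,722] mem=[0,0,4,0]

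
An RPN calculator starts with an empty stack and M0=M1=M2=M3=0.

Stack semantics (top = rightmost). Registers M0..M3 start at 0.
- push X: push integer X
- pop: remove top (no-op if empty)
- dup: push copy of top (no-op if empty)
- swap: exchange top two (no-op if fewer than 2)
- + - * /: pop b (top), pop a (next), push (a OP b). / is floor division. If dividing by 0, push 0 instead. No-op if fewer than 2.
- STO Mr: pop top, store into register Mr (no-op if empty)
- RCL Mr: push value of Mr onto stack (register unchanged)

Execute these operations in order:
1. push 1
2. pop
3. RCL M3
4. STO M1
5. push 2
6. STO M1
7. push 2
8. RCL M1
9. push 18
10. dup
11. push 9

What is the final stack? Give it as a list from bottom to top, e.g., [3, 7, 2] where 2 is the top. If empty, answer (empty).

After op 1 (push 1): stack=[1] mem=[0,0,0,0]
After op 2 (pop): stack=[empty] mem=[0,0,0,0]
After op 3 (RCL M3): stack=[0] mem=[0,0,0,0]
After op 4 (STO M1): stack=[empty] mem=[0,0,0,0]
After op 5 (push 2): stack=[2] mem=[0,0,0,0]
After op 6 (STO M1): stack=[empty] mem=[0,2,0,0]
After op 7 (push 2): stack=[2] mem=[0,2,0,0]
After op 8 (RCL M1): stack=[2,2] mem=[0,2,0,0]
After op 9 (push 18): stack=[2,2,18] mem=[0,2,0,0]
After op 10 (dup): stack=[2,2,18,18] mem=[0,2,0,0]
After op 11 (push 9): stack=[2,2,18,18,9] mem=[0,2,0,0]

Answer: [2, 2, 18, 18, 9]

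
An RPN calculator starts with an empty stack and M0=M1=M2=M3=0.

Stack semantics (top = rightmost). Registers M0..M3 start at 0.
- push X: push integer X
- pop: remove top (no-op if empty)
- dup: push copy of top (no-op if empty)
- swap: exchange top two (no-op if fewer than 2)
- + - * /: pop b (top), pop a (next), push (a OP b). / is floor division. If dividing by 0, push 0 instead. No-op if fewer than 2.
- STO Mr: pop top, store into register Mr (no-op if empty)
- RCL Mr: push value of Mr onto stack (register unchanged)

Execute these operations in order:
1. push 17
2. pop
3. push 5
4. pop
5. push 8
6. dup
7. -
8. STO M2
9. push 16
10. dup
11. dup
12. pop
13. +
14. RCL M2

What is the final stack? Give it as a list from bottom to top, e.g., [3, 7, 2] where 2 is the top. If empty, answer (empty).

Answer: [32, 0]

Derivation:
After op 1 (push 17): stack=[17] mem=[0,0,0,0]
After op 2 (pop): stack=[empty] mem=[0,0,0,0]
After op 3 (push 5): stack=[5] mem=[0,0,0,0]
After op 4 (pop): stack=[empty] mem=[0,0,0,0]
After op 5 (push 8): stack=[8] mem=[0,0,0,0]
After op 6 (dup): stack=[8,8] mem=[0,0,0,0]
After op 7 (-): stack=[0] mem=[0,0,0,0]
After op 8 (STO M2): stack=[empty] mem=[0,0,0,0]
After op 9 (push 16): stack=[16] mem=[0,0,0,0]
After op 10 (dup): stack=[16,16] mem=[0,0,0,0]
After op 11 (dup): stack=[16,16,16] mem=[0,0,0,0]
After op 12 (pop): stack=[16,16] mem=[0,0,0,0]
After op 13 (+): stack=[32] mem=[0,0,0,0]
After op 14 (RCL M2): stack=[32,0] mem=[0,0,0,0]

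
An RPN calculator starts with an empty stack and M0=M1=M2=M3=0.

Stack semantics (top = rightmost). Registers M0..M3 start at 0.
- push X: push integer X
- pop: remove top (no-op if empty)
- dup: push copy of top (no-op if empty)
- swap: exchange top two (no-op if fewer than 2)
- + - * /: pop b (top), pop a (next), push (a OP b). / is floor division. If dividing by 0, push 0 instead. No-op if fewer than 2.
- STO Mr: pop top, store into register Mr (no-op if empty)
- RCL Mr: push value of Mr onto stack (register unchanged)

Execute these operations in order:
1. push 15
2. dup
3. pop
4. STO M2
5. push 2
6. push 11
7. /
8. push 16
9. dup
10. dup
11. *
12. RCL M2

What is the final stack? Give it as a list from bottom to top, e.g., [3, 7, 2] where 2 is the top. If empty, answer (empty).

Answer: [0, 16, 256, 15]

Derivation:
After op 1 (push 15): stack=[15] mem=[0,0,0,0]
After op 2 (dup): stack=[15,15] mem=[0,0,0,0]
After op 3 (pop): stack=[15] mem=[0,0,0,0]
After op 4 (STO M2): stack=[empty] mem=[0,0,15,0]
After op 5 (push 2): stack=[2] mem=[0,0,15,0]
After op 6 (push 11): stack=[2,11] mem=[0,0,15,0]
After op 7 (/): stack=[0] mem=[0,0,15,0]
After op 8 (push 16): stack=[0,16] mem=[0,0,15,0]
After op 9 (dup): stack=[0,16,16] mem=[0,0,15,0]
After op 10 (dup): stack=[0,16,16,16] mem=[0,0,15,0]
After op 11 (*): stack=[0,16,256] mem=[0,0,15,0]
After op 12 (RCL M2): stack=[0,16,256,15] mem=[0,0,15,0]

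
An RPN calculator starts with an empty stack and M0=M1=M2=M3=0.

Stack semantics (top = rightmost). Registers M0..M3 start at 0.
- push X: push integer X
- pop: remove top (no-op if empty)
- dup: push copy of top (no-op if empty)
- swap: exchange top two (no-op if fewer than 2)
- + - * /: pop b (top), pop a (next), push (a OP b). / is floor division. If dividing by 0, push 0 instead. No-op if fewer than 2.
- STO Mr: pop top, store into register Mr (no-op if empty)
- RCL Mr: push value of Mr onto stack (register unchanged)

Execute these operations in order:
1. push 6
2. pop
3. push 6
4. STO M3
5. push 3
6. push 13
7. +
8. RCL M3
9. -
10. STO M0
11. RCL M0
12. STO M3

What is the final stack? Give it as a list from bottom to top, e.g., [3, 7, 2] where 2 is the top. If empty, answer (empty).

After op 1 (push 6): stack=[6] mem=[0,0,0,0]
After op 2 (pop): stack=[empty] mem=[0,0,0,0]
After op 3 (push 6): stack=[6] mem=[0,0,0,0]
After op 4 (STO M3): stack=[empty] mem=[0,0,0,6]
After op 5 (push 3): stack=[3] mem=[0,0,0,6]
After op 6 (push 13): stack=[3,13] mem=[0,0,0,6]
After op 7 (+): stack=[16] mem=[0,0,0,6]
After op 8 (RCL M3): stack=[16,6] mem=[0,0,0,6]
After op 9 (-): stack=[10] mem=[0,0,0,6]
After op 10 (STO M0): stack=[empty] mem=[10,0,0,6]
After op 11 (RCL M0): stack=[10] mem=[10,0,0,6]
After op 12 (STO M3): stack=[empty] mem=[10,0,0,10]

Answer: (empty)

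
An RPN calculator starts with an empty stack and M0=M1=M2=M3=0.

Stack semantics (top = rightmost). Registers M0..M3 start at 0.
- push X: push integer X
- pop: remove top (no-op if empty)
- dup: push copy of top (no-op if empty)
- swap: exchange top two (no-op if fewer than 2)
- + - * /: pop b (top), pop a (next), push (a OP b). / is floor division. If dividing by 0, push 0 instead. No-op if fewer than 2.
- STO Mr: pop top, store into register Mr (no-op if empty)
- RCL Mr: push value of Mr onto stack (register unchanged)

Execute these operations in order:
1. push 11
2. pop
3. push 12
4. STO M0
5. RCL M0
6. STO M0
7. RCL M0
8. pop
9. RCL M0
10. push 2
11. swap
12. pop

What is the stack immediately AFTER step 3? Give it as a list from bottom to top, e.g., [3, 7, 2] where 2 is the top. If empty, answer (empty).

After op 1 (push 11): stack=[11] mem=[0,0,0,0]
After op 2 (pop): stack=[empty] mem=[0,0,0,0]
After op 3 (push 12): stack=[12] mem=[0,0,0,0]

[12]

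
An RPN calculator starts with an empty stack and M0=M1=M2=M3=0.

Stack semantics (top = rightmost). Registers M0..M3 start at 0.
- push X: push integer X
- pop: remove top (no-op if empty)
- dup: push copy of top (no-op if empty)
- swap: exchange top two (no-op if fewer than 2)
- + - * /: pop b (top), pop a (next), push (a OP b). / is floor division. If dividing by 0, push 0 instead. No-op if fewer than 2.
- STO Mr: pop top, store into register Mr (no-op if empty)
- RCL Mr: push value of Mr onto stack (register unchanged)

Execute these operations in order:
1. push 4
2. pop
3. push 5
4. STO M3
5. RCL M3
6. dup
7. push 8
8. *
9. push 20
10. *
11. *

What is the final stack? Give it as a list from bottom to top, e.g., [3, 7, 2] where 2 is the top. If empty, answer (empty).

After op 1 (push 4): stack=[4] mem=[0,0,0,0]
After op 2 (pop): stack=[empty] mem=[0,0,0,0]
After op 3 (push 5): stack=[5] mem=[0,0,0,0]
After op 4 (STO M3): stack=[empty] mem=[0,0,0,5]
After op 5 (RCL M3): stack=[5] mem=[0,0,0,5]
After op 6 (dup): stack=[5,5] mem=[0,0,0,5]
After op 7 (push 8): stack=[5,5,8] mem=[0,0,0,5]
After op 8 (*): stack=[5,40] mem=[0,0,0,5]
After op 9 (push 20): stack=[5,40,20] mem=[0,0,0,5]
After op 10 (*): stack=[5,800] mem=[0,0,0,5]
After op 11 (*): stack=[4000] mem=[0,0,0,5]

Answer: [4000]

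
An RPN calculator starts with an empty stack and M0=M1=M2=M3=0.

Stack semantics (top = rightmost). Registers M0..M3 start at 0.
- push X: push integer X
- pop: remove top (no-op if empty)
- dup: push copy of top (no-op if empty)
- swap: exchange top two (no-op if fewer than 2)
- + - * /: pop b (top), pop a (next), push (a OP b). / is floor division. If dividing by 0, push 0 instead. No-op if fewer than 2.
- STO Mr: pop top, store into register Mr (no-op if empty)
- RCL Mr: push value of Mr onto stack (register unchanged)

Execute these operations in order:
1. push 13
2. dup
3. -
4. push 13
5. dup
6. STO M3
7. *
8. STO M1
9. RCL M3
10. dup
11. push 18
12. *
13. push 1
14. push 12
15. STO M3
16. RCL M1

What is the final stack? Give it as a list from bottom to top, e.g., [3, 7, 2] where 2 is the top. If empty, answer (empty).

After op 1 (push 13): stack=[13] mem=[0,0,0,0]
After op 2 (dup): stack=[13,13] mem=[0,0,0,0]
After op 3 (-): stack=[0] mem=[0,0,0,0]
After op 4 (push 13): stack=[0,13] mem=[0,0,0,0]
After op 5 (dup): stack=[0,13,13] mem=[0,0,0,0]
After op 6 (STO M3): stack=[0,13] mem=[0,0,0,13]
After op 7 (*): stack=[0] mem=[0,0,0,13]
After op 8 (STO M1): stack=[empty] mem=[0,0,0,13]
After op 9 (RCL M3): stack=[13] mem=[0,0,0,13]
After op 10 (dup): stack=[13,13] mem=[0,0,0,13]
After op 11 (push 18): stack=[13,13,18] mem=[0,0,0,13]
After op 12 (*): stack=[13,234] mem=[0,0,0,13]
After op 13 (push 1): stack=[13,234,1] mem=[0,0,0,13]
After op 14 (push 12): stack=[13,234,1,12] mem=[0,0,0,13]
After op 15 (STO M3): stack=[13,234,1] mem=[0,0,0,12]
After op 16 (RCL M1): stack=[13,234,1,0] mem=[0,0,0,12]

Answer: [13, 234, 1, 0]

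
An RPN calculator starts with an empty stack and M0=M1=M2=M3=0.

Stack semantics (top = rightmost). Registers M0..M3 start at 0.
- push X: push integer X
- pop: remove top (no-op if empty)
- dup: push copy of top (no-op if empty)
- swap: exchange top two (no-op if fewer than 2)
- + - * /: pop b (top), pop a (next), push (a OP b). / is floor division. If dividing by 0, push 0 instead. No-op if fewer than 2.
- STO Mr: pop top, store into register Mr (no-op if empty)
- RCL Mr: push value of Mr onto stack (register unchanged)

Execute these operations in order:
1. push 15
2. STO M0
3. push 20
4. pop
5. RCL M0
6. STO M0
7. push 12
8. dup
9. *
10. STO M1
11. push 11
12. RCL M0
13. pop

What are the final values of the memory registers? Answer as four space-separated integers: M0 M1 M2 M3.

After op 1 (push 15): stack=[15] mem=[0,0,0,0]
After op 2 (STO M0): stack=[empty] mem=[15,0,0,0]
After op 3 (push 20): stack=[20] mem=[15,0,0,0]
After op 4 (pop): stack=[empty] mem=[15,0,0,0]
After op 5 (RCL M0): stack=[15] mem=[15,0,0,0]
After op 6 (STO M0): stack=[empty] mem=[15,0,0,0]
After op 7 (push 12): stack=[12] mem=[15,0,0,0]
After op 8 (dup): stack=[12,12] mem=[15,0,0,0]
After op 9 (*): stack=[144] mem=[15,0,0,0]
After op 10 (STO M1): stack=[empty] mem=[15,144,0,0]
After op 11 (push 11): stack=[11] mem=[15,144,0,0]
After op 12 (RCL M0): stack=[11,15] mem=[15,144,0,0]
After op 13 (pop): stack=[11] mem=[15,144,0,0]

Answer: 15 144 0 0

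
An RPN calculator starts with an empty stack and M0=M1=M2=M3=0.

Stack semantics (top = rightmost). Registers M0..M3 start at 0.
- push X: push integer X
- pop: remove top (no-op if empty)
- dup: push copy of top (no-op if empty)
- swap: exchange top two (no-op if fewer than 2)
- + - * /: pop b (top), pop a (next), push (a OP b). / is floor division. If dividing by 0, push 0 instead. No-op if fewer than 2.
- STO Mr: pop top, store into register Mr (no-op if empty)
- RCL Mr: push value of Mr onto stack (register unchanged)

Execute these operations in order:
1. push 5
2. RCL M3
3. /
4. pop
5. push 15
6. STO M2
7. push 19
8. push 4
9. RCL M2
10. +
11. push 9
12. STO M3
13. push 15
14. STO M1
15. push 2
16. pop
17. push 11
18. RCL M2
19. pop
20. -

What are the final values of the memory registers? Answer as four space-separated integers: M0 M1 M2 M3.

After op 1 (push 5): stack=[5] mem=[0,0,0,0]
After op 2 (RCL M3): stack=[5,0] mem=[0,0,0,0]
After op 3 (/): stack=[0] mem=[0,0,0,0]
After op 4 (pop): stack=[empty] mem=[0,0,0,0]
After op 5 (push 15): stack=[15] mem=[0,0,0,0]
After op 6 (STO M2): stack=[empty] mem=[0,0,15,0]
After op 7 (push 19): stack=[19] mem=[0,0,15,0]
After op 8 (push 4): stack=[19,4] mem=[0,0,15,0]
After op 9 (RCL M2): stack=[19,4,15] mem=[0,0,15,0]
After op 10 (+): stack=[19,19] mem=[0,0,15,0]
After op 11 (push 9): stack=[19,19,9] mem=[0,0,15,0]
After op 12 (STO M3): stack=[19,19] mem=[0,0,15,9]
After op 13 (push 15): stack=[19,19,15] mem=[0,0,15,9]
After op 14 (STO M1): stack=[19,19] mem=[0,15,15,9]
After op 15 (push 2): stack=[19,19,2] mem=[0,15,15,9]
After op 16 (pop): stack=[19,19] mem=[0,15,15,9]
After op 17 (push 11): stack=[19,19,11] mem=[0,15,15,9]
After op 18 (RCL M2): stack=[19,19,11,15] mem=[0,15,15,9]
After op 19 (pop): stack=[19,19,11] mem=[0,15,15,9]
After op 20 (-): stack=[19,8] mem=[0,15,15,9]

Answer: 0 15 15 9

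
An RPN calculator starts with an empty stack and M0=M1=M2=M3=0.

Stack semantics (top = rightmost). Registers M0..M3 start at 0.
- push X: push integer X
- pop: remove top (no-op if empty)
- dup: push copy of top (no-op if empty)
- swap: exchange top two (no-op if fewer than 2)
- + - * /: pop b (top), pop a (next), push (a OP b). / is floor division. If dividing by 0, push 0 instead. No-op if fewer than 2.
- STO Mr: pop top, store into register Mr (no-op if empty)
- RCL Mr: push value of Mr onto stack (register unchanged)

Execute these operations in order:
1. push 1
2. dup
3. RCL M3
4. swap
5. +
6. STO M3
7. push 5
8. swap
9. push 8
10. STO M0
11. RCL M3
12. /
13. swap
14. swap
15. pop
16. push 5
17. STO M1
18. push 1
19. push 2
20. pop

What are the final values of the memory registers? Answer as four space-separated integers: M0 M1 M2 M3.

After op 1 (push 1): stack=[1] mem=[0,0,0,0]
After op 2 (dup): stack=[1,1] mem=[0,0,0,0]
After op 3 (RCL M3): stack=[1,1,0] mem=[0,0,0,0]
After op 4 (swap): stack=[1,0,1] mem=[0,0,0,0]
After op 5 (+): stack=[1,1] mem=[0,0,0,0]
After op 6 (STO M3): stack=[1] mem=[0,0,0,1]
After op 7 (push 5): stack=[1,5] mem=[0,0,0,1]
After op 8 (swap): stack=[5,1] mem=[0,0,0,1]
After op 9 (push 8): stack=[5,1,8] mem=[0,0,0,1]
After op 10 (STO M0): stack=[5,1] mem=[8,0,0,1]
After op 11 (RCL M3): stack=[5,1,1] mem=[8,0,0,1]
After op 12 (/): stack=[5,1] mem=[8,0,0,1]
After op 13 (swap): stack=[1,5] mem=[8,0,0,1]
After op 14 (swap): stack=[5,1] mem=[8,0,0,1]
After op 15 (pop): stack=[5] mem=[8,0,0,1]
After op 16 (push 5): stack=[5,5] mem=[8,0,0,1]
After op 17 (STO M1): stack=[5] mem=[8,5,0,1]
After op 18 (push 1): stack=[5,1] mem=[8,5,0,1]
After op 19 (push 2): stack=[5,1,2] mem=[8,5,0,1]
After op 20 (pop): stack=[5,1] mem=[8,5,0,1]

Answer: 8 5 0 1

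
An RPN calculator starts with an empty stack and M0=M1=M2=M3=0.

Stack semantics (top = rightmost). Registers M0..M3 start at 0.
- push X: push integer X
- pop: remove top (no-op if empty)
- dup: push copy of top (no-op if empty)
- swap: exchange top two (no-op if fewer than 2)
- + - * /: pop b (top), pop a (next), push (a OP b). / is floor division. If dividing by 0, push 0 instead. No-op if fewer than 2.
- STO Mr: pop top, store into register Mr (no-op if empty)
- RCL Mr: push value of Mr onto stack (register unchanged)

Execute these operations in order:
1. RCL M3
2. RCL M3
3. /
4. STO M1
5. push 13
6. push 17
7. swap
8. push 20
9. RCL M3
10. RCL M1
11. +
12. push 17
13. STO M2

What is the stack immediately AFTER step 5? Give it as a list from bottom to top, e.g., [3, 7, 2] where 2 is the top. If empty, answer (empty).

After op 1 (RCL M3): stack=[0] mem=[0,0,0,0]
After op 2 (RCL M3): stack=[0,0] mem=[0,0,0,0]
After op 3 (/): stack=[0] mem=[0,0,0,0]
After op 4 (STO M1): stack=[empty] mem=[0,0,0,0]
After op 5 (push 13): stack=[13] mem=[0,0,0,0]

[13]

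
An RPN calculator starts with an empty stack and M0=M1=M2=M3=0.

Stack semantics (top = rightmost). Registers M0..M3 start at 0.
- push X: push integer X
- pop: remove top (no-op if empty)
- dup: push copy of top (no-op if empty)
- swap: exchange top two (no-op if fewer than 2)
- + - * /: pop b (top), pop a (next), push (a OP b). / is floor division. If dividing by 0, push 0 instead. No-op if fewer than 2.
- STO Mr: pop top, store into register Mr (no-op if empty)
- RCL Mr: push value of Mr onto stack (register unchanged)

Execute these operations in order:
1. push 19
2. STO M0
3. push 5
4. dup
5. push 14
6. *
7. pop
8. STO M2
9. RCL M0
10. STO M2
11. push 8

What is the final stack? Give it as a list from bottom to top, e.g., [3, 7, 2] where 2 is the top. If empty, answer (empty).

Answer: [8]

Derivation:
After op 1 (push 19): stack=[19] mem=[0,0,0,0]
After op 2 (STO M0): stack=[empty] mem=[19,0,0,0]
After op 3 (push 5): stack=[5] mem=[19,0,0,0]
After op 4 (dup): stack=[5,5] mem=[19,0,0,0]
After op 5 (push 14): stack=[5,5,14] mem=[19,0,0,0]
After op 6 (*): stack=[5,70] mem=[19,0,0,0]
After op 7 (pop): stack=[5] mem=[19,0,0,0]
After op 8 (STO M2): stack=[empty] mem=[19,0,5,0]
After op 9 (RCL M0): stack=[19] mem=[19,0,5,0]
After op 10 (STO M2): stack=[empty] mem=[19,0,19,0]
After op 11 (push 8): stack=[8] mem=[19,0,19,0]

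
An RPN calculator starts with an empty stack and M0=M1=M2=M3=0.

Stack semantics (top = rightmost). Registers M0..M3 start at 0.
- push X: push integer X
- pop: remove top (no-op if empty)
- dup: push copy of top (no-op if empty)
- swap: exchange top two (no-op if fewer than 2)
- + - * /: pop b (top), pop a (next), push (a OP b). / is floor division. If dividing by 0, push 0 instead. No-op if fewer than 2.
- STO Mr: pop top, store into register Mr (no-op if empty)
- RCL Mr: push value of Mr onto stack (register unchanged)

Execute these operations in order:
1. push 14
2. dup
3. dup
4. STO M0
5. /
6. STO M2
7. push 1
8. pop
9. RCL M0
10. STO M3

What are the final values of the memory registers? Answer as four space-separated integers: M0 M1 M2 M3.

After op 1 (push 14): stack=[14] mem=[0,0,0,0]
After op 2 (dup): stack=[14,14] mem=[0,0,0,0]
After op 3 (dup): stack=[14,14,14] mem=[0,0,0,0]
After op 4 (STO M0): stack=[14,14] mem=[14,0,0,0]
After op 5 (/): stack=[1] mem=[14,0,0,0]
After op 6 (STO M2): stack=[empty] mem=[14,0,1,0]
After op 7 (push 1): stack=[1] mem=[14,0,1,0]
After op 8 (pop): stack=[empty] mem=[14,0,1,0]
After op 9 (RCL M0): stack=[14] mem=[14,0,1,0]
After op 10 (STO M3): stack=[empty] mem=[14,0,1,14]

Answer: 14 0 1 14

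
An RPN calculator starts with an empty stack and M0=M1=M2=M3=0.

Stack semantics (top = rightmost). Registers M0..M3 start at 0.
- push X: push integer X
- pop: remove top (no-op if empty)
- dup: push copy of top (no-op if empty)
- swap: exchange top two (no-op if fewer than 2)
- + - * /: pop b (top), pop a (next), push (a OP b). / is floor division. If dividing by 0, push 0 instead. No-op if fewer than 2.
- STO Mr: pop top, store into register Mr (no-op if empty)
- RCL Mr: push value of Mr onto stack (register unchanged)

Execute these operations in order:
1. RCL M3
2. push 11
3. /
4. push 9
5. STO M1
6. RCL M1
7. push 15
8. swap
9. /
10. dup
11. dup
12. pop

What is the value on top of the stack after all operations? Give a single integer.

After op 1 (RCL M3): stack=[0] mem=[0,0,0,0]
After op 2 (push 11): stack=[0,11] mem=[0,0,0,0]
After op 3 (/): stack=[0] mem=[0,0,0,0]
After op 4 (push 9): stack=[0,9] mem=[0,0,0,0]
After op 5 (STO M1): stack=[0] mem=[0,9,0,0]
After op 6 (RCL M1): stack=[0,9] mem=[0,9,0,0]
After op 7 (push 15): stack=[0,9,15] mem=[0,9,0,0]
After op 8 (swap): stack=[0,15,9] mem=[0,9,0,0]
After op 9 (/): stack=[0,1] mem=[0,9,0,0]
After op 10 (dup): stack=[0,1,1] mem=[0,9,0,0]
After op 11 (dup): stack=[0,1,1,1] mem=[0,9,0,0]
After op 12 (pop): stack=[0,1,1] mem=[0,9,0,0]

Answer: 1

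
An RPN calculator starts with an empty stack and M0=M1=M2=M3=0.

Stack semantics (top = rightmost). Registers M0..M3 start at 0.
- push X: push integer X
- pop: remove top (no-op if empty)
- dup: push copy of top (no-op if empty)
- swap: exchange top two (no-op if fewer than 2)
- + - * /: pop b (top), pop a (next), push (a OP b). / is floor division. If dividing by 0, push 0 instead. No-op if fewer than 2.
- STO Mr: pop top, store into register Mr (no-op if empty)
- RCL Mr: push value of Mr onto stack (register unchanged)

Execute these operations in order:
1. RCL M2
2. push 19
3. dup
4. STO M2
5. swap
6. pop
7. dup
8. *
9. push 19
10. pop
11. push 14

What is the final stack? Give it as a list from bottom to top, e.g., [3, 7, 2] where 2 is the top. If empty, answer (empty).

After op 1 (RCL M2): stack=[0] mem=[0,0,0,0]
After op 2 (push 19): stack=[0,19] mem=[0,0,0,0]
After op 3 (dup): stack=[0,19,19] mem=[0,0,0,0]
After op 4 (STO M2): stack=[0,19] mem=[0,0,19,0]
After op 5 (swap): stack=[19,0] mem=[0,0,19,0]
After op 6 (pop): stack=[19] mem=[0,0,19,0]
After op 7 (dup): stack=[19,19] mem=[0,0,19,0]
After op 8 (*): stack=[361] mem=[0,0,19,0]
After op 9 (push 19): stack=[361,19] mem=[0,0,19,0]
After op 10 (pop): stack=[361] mem=[0,0,19,0]
After op 11 (push 14): stack=[361,14] mem=[0,0,19,0]

Answer: [361, 14]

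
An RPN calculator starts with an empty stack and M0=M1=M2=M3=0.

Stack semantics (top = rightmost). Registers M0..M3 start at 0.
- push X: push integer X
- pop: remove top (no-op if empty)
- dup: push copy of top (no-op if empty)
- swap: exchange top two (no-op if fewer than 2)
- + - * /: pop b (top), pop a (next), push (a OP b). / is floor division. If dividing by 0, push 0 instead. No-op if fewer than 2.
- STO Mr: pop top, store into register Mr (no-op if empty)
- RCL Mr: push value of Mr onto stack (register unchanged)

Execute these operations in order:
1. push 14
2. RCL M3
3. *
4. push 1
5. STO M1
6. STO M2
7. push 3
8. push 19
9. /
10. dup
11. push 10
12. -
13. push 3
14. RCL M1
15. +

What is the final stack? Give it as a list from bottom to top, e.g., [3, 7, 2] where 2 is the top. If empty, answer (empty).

After op 1 (push 14): stack=[14] mem=[0,0,0,0]
After op 2 (RCL M3): stack=[14,0] mem=[0,0,0,0]
After op 3 (*): stack=[0] mem=[0,0,0,0]
After op 4 (push 1): stack=[0,1] mem=[0,0,0,0]
After op 5 (STO M1): stack=[0] mem=[0,1,0,0]
After op 6 (STO M2): stack=[empty] mem=[0,1,0,0]
After op 7 (push 3): stack=[3] mem=[0,1,0,0]
After op 8 (push 19): stack=[3,19] mem=[0,1,0,0]
After op 9 (/): stack=[0] mem=[0,1,0,0]
After op 10 (dup): stack=[0,0] mem=[0,1,0,0]
After op 11 (push 10): stack=[0,0,10] mem=[0,1,0,0]
After op 12 (-): stack=[0,-10] mem=[0,1,0,0]
After op 13 (push 3): stack=[0,-10,3] mem=[0,1,0,0]
After op 14 (RCL M1): stack=[0,-10,3,1] mem=[0,1,0,0]
After op 15 (+): stack=[0,-10,4] mem=[0,1,0,0]

Answer: [0, -10, 4]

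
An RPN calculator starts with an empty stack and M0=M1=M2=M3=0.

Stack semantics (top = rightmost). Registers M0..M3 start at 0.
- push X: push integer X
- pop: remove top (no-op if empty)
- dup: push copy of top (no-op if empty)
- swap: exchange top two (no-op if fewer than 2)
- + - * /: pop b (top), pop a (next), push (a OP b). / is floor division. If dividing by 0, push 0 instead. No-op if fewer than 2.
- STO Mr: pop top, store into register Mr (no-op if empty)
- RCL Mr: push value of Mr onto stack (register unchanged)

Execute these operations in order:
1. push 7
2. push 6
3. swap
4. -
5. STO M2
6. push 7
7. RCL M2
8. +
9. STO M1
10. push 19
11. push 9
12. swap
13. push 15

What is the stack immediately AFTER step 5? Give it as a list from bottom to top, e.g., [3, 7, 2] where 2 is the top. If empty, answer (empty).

After op 1 (push 7): stack=[7] mem=[0,0,0,0]
After op 2 (push 6): stack=[7,6] mem=[0,0,0,0]
After op 3 (swap): stack=[6,7] mem=[0,0,0,0]
After op 4 (-): stack=[-1] mem=[0,0,0,0]
After op 5 (STO M2): stack=[empty] mem=[0,0,-1,0]

(empty)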